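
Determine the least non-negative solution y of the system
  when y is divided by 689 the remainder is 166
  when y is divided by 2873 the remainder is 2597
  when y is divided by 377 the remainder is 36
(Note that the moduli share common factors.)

281278

gcd(689, 2873) = 13 and 13 | (2597 − 166), so the pair is consistent; merging gives y ≡ 129009 (mod 152269), where 152269 = lcm(689, 2873).
gcd(152269, 377) = 13 and 13 | (36 − 129009), so the pair is consistent; merging gives y ≡ 281278 (mod 4415801), where 4415801 = lcm(152269, 377).
The solution is unique modulo lcm(689, 2873, 377) = 4415801.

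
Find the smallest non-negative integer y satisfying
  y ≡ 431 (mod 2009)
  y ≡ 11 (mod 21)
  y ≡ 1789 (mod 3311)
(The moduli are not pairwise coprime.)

1428830

gcd(2009, 21) = 7 and 7 | (11 − 431), so the pair is consistent; merging gives y ≡ 431 (mod 6027), where 6027 = lcm(2009, 21).
gcd(6027, 3311) = 7 and 7 | (1789 − 431), so the pair is consistent; merging gives y ≡ 1428830 (mod 2850771), where 2850771 = lcm(6027, 3311).
The solution is unique modulo lcm(2009, 21, 3311) = 2850771.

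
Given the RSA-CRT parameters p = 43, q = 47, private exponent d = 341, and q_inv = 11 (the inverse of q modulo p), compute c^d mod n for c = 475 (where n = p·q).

d_p = d mod (p−1) = 341 mod 42 = 5; d_q = d mod (q−1) = 19.
m₁ = c^(d_p) mod p: c ≡ 2 (mod 43), and 2^5 mod 43 = 32.
m₂ = c^(d_q) mod q: c ≡ 5 (mod 47), and 5^19 mod 47 = 10.
h = q_inv·(m₁ − m₂) mod p = 11·(32 − 10) mod 43 = 27.
m = m₂ + h·q = 10 + 27·47 = 1279.

1279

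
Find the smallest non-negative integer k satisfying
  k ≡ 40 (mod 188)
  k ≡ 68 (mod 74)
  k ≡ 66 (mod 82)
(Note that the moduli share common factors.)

Combine the congruences pairwise.
gcd(188, 74) = 2 and 2 | (68 − 40), so the pair is consistent; merging gives k ≡ 6432 (mod 6956), where 6956 = lcm(188, 74).
gcd(6956, 82) = 2 and 2 | (66 − 6432), so the pair is consistent; merging gives k ≡ 235980 (mod 285196), where 285196 = lcm(6956, 82).
The solution is unique modulo lcm(188, 74, 82) = 285196.

235980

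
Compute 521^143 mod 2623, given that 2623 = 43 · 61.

1533

Mod 43: 521 ≡ 5; by Fermat, exponent reduces to 143 mod 42 = 17; 5^17 ≡ 28 (mod 43).
Mod 61: 521 ≡ 33; by Fermat, exponent reduces to 143 mod 60 = 23; 33^23 ≡ 8 (mod 61).
Combine by CRT: x ≡ 28 (mod 43), x ≡ 8 (mod 61) ⇒ x ≡ 1533 (mod 2623).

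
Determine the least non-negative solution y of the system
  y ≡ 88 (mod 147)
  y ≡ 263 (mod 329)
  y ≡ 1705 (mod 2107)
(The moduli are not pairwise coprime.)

Combine the congruences pairwise.
gcd(147, 329) = 7 and 7 | (263 − 88), so the pair is consistent; merging gives y ≡ 5527 (mod 6909), where 6909 = lcm(147, 329).
gcd(6909, 2107) = 49 and 49 | (1705 − 5527), so the pair is consistent; merging gives y ≡ 109162 (mod 297087), where 297087 = lcm(6909, 2107).
The solution is unique modulo lcm(147, 329, 2107) = 297087.

109162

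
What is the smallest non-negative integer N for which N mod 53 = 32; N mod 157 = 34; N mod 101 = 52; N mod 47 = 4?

Combine the congruences pairwise.
From N ≡ 32 (mod 53) write N = 32 + 53t. Substituting into N ≡ 34 (mod 157) gives 53t ≡ 2 (mod 157), and since 53⁻¹ ≡ 80 (mod 157), t ≡ 3. Hence N ≡ 32 + 53·3 = 191 (mod 8321).
From N ≡ 191 (mod 8321) write N = 191 + 8321t. Substituting into N ≡ 52 (mod 101) gives 8321t ≡ 63 (mod 101), and since 39⁻¹ ≡ 57 (mod 101), t ≡ 56. Hence N ≡ 191 + 8321·56 = 466167 (mod 840421).
From N ≡ 466167 (mod 840421) write N = 466167 + 840421t. Substituting into N ≡ 4 (mod 47) gives 840421t ≡ 30 (mod 47), and since 14⁻¹ ≡ 37 (mod 47), t ≡ 29. Hence N ≡ 466167 + 840421·29 = 24838376 (mod 39499787).

24838376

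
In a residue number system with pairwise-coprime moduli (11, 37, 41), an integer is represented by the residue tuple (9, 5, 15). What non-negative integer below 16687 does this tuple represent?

The moduli are pairwise coprime; N = 11·37·41 = 16687.
N/11 = 1517; 1517 ≡ 10 (mod 11); 10·10 ≡ 1, so inverse 10.
N/37 = 451; 451 ≡ 7 (mod 37); 7·16 ≡ 1, so inverse 16.
N/41 = 407; 407 ≡ 38 (mod 41); 38·27 ≡ 1, so inverse 27.
x ≡ 9·1517·10 + 5·451·16 + 15·407·27 = 337445.
337445 mod 16687 = 3705.

3705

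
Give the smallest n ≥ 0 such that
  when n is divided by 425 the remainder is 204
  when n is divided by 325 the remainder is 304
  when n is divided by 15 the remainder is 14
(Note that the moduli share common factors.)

629

gcd(425, 325) = 25 and 25 | (304 − 204), so the pair is consistent; merging gives n ≡ 629 (mod 5525), where 5525 = lcm(425, 325).
gcd(5525, 15) = 5 and 5 | (14 − 629), so the pair is consistent; merging gives n ≡ 629 (mod 16575), where 16575 = lcm(5525, 15).
The solution is unique modulo lcm(425, 325, 15) = 16575.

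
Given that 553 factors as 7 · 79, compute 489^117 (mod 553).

Mod 7: 489 ≡ 6; by Fermat, exponent reduces to 117 mod 6 = 3; 6^3 ≡ 6 (mod 7).
Mod 79: 489 ≡ 15; by Fermat, exponent reduces to 117 mod 78 = 39; 15^39 ≡ 78 (mod 79).
Combine by CRT: x ≡ 6 (mod 7), x ≡ 78 (mod 79) ⇒ x ≡ 552 (mod 553).

552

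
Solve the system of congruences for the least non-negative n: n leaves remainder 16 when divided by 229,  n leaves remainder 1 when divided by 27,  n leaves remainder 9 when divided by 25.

Combine the congruences pairwise.
From n ≡ 16 (mod 229) write n = 16 + 229t. Substituting into n ≡ 1 (mod 27) gives 229t ≡ 12 (mod 27), and since 13⁻¹ ≡ 25 (mod 27), t ≡ 3. Hence n ≡ 16 + 229·3 = 703 (mod 6183).
From n ≡ 703 (mod 6183) write n = 703 + 6183t. Substituting into n ≡ 9 (mod 25) gives 6183t ≡ 6 (mod 25), and since 8⁻¹ ≡ 22 (mod 25), t ≡ 7. Hence n ≡ 703 + 6183·7 = 43984 (mod 154575).

43984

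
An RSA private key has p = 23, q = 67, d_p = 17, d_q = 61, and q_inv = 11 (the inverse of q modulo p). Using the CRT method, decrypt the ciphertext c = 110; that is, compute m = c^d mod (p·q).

m₁ = c^(d_p) mod p: c ≡ 18 (mod 23), and 18^17 mod 23 = 8.
m₂ = c^(d_q) mod q: c ≡ 43 (mod 67), and 43^61 mod 67 = 52.
h = q_inv·(m₁ − m₂) mod p = 11·(8 − 52) mod 23 = 22.
m = m₂ + h·q = 52 + 22·67 = 1526.

1526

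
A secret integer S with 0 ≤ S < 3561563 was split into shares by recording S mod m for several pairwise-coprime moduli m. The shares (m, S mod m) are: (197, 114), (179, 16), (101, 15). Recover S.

2733883

The moduli are pairwise coprime; N = 197·179·101 = 3561563.
N/197 = 18079; 18079 ≡ 152 (mod 197); 152·35 ≡ 1, so inverse 35.
N/179 = 19897; 19897 ≡ 28 (mod 179); 28·32 ≡ 1, so inverse 32.
N/101 = 35263; 35263 ≡ 14 (mod 101); 14·65 ≡ 1, so inverse 65.
S ≡ 114·18079·35 + 16·19897·32 + 15·35263·65 = 116703899.
116703899 mod 3561563 = 2733883.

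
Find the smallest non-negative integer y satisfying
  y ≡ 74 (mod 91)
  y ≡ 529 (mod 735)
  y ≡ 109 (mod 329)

162964

Combine the congruences pairwise.
gcd(91, 735) = 7 and 7 | (529 − 74), so the pair is consistent; merging gives y ≡ 529 (mod 9555), where 9555 = lcm(91, 735).
gcd(9555, 329) = 7 and 7 | (109 − 529), so the pair is consistent; merging gives y ≡ 162964 (mod 449085), where 449085 = lcm(9555, 329).
The solution is unique modulo lcm(91, 735, 329) = 449085.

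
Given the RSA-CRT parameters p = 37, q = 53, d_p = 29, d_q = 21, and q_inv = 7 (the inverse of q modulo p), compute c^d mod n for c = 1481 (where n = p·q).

m₁ = c^(d_p) mod p: c ≡ 1 (mod 37), and 1^29 mod 37 = 1.
m₂ = c^(d_q) mod q: c ≡ 50 (mod 53), and 50^21 mod 53 = 12.
h = q_inv·(m₁ − m₂) mod p = 7·(1 − 12) mod 37 = 34.
m = m₂ + h·q = 12 + 34·53 = 1814.

1814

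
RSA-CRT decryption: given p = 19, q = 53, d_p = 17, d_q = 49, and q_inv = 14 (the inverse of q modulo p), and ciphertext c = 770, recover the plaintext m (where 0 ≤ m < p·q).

705

m₁ = c^(d_p) mod p: c ≡ 10 (mod 19), and 10^17 mod 19 = 2.
m₂ = c^(d_q) mod q: c ≡ 28 (mod 53), and 28^49 mod 53 = 16.
h = q_inv·(m₁ − m₂) mod p = 14·(2 − 16) mod 19 = 13.
m = m₂ + h·q = 16 + 13·53 = 705.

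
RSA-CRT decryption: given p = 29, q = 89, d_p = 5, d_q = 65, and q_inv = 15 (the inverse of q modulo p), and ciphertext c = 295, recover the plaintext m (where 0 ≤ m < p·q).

m₁ = c^(d_p) mod p: c ≡ 5 (mod 29), and 5^5 mod 29 = 22.
m₂ = c^(d_q) mod q: c ≡ 28 (mod 89), and 28^65 mod 89 = 56.
h = q_inv·(m₁ − m₂) mod p = 15·(22 − 56) mod 29 = 12.
m = m₂ + h·q = 56 + 12·89 = 1124.

1124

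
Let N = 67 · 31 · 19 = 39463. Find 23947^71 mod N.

Mod 67: 23947 ≡ 28; by Fermat, exponent reduces to 71 mod 66 = 5; 28^5 ≡ 11 (mod 67).
Mod 31: 23947 ≡ 15; by Fermat, exponent reduces to 71 mod 30 = 11; 15^11 ≡ 15 (mod 31).
Mod 19: 23947 ≡ 7; by Fermat, exponent reduces to 71 mod 18 = 17; 7^17 ≡ 11 (mod 19).
Combine by CRT: x ≡ 11 (mod 67), x ≡ 15 (mod 31), x ≡ 11 (mod 19) ⇒ x ≡ 2557 (mod 39463).

2557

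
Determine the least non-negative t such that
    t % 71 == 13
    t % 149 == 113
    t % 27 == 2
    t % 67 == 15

10410743

From t ≡ 13 (mod 71) write t = 13 + 71s. Substituting into t ≡ 113 (mod 149) gives 71s ≡ 100 (mod 149), and since 71⁻¹ ≡ 21 (mod 149), s ≡ 14. Hence t ≡ 13 + 71·14 = 1007 (mod 10579).
From t ≡ 1007 (mod 10579) write t = 1007 + 10579s. Substituting into t ≡ 2 (mod 27) gives 10579s ≡ 21 (mod 27), and since 22⁻¹ ≡ 16 (mod 27), s ≡ 12. Hence t ≡ 1007 + 10579·12 = 127955 (mod 285633).
From t ≡ 127955 (mod 285633) write t = 127955 + 285633s. Substituting into t ≡ 15 (mod 67) gives 285633s ≡ 30 (mod 67), and since 12⁻¹ ≡ 28 (mod 67), s ≡ 36. Hence t ≡ 127955 + 285633·36 = 10410743 (mod 19137411).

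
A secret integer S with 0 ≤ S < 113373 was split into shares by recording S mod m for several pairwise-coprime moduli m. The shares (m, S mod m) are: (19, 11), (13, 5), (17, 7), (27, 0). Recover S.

From S ≡ 11 (mod 19) write S = 11 + 19t. Substituting into S ≡ 5 (mod 13) gives 19t ≡ 7 (mod 13), and since 6⁻¹ ≡ 11 (mod 13), t ≡ 12. Hence S ≡ 11 + 19·12 = 239 (mod 247).
From S ≡ 239 (mod 247) write S = 239 + 247t. Substituting into S ≡ 7 (mod 17) gives 247t ≡ 6 (mod 17), and since 9⁻¹ ≡ 2 (mod 17), t ≡ 12. Hence S ≡ 239 + 247·12 = 3203 (mod 4199).
From S ≡ 3203 (mod 4199) write S = 3203 + 4199t. Substituting into S ≡ 0 (mod 27) gives 4199t ≡ 10 (mod 27), and since 14⁻¹ ≡ 2 (mod 27), t ≡ 20. Hence S ≡ 3203 + 4199·20 = 87183 (mod 113373).

87183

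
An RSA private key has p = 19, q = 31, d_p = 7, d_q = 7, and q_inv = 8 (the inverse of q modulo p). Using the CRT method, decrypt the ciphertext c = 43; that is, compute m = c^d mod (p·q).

396

m₁ = c^(d_p) mod p: c ≡ 5 (mod 19), and 5^7 mod 19 = 16.
m₂ = c^(d_q) mod q: c ≡ 12 (mod 31), and 12^7 mod 31 = 24.
h = q_inv·(m₁ − m₂) mod p = 8·(16 − 24) mod 19 = 12.
m = m₂ + h·q = 24 + 12·31 = 396.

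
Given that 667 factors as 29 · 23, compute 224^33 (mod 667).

321

Mod 29: 224 ≡ 21; by Fermat, exponent reduces to 33 mod 28 = 5; 21^5 ≡ 2 (mod 29).
Mod 23: 224 ≡ 17; by Fermat, exponent reduces to 33 mod 22 = 11; 17^11 ≡ 22 (mod 23).
Combine by CRT: x ≡ 2 (mod 29), x ≡ 22 (mod 23) ⇒ x ≡ 321 (mod 667).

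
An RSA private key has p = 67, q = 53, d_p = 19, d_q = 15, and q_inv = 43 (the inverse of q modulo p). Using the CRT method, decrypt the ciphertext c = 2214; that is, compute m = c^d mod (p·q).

3154

m₁ = c^(d_p) mod p: c ≡ 3 (mod 67), and 3^19 mod 67 = 5.
m₂ = c^(d_q) mod q: c ≡ 41 (mod 53), and 41^15 mod 53 = 27.
h = q_inv·(m₁ − m₂) mod p = 43·(5 − 27) mod 67 = 59.
m = m₂ + h·q = 27 + 59·53 = 3154.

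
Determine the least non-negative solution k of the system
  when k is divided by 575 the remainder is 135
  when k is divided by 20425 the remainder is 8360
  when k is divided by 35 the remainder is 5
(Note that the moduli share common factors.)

661960

gcd(575, 20425) = 25 and 25 | (8360 − 135), so the pair is consistent; merging gives k ≡ 192185 (mod 469775), where 469775 = lcm(575, 20425).
gcd(469775, 35) = 5 and 5 | (5 − 192185), so the pair is consistent; merging gives k ≡ 661960 (mod 3288425), where 3288425 = lcm(469775, 35).
The solution is unique modulo lcm(575, 20425, 35) = 3288425.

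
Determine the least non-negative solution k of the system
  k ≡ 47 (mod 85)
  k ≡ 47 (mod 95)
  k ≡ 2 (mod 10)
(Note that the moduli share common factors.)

1662

gcd(85, 95) = 5 and 5 | (47 − 47), so the pair is consistent; merging gives k ≡ 47 (mod 1615), where 1615 = lcm(85, 95).
gcd(1615, 10) = 5 and 5 | (2 − 47), so the pair is consistent; merging gives k ≡ 1662 (mod 3230), where 3230 = lcm(1615, 10).
The solution is unique modulo lcm(85, 95, 10) = 3230.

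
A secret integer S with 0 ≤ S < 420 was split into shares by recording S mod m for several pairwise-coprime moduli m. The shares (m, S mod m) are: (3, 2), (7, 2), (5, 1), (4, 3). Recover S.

Combine the congruences pairwise.
From S ≡ 2 (mod 3) write S = 2 + 3t. Substituting into S ≡ 2 (mod 7) gives 3t ≡ 0 (mod 7), and since 3⁻¹ ≡ 5 (mod 7), t ≡ 0. Hence S ≡ 2 + 3·0 = 2 (mod 21).
From S ≡ 2 (mod 21) write S = 2 + 21t. Substituting into S ≡ 1 (mod 5) gives 21t ≡ 4 (mod 5), and since 1⁻¹ ≡ 1 (mod 5), t ≡ 4. Hence S ≡ 2 + 21·4 = 86 (mod 105).
From S ≡ 86 (mod 105) write S = 86 + 105t. Substituting into S ≡ 3 (mod 4) gives 105t ≡ 1 (mod 4), and since 1⁻¹ ≡ 1 (mod 4), t ≡ 1. Hence S ≡ 86 + 105·1 = 191 (mod 420).

191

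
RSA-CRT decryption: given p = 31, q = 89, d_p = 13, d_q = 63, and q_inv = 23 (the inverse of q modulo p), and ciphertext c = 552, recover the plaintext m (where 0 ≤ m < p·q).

m₁ = c^(d_p) mod p: c ≡ 25 (mod 31), and 25^13 mod 31 = 25.
m₂ = c^(d_q) mod q: c ≡ 18 (mod 89), and 18^63 mod 89 = 53.
h = q_inv·(m₁ − m₂) mod p = 23·(25 − 53) mod 31 = 7.
m = m₂ + h·q = 53 + 7·89 = 676.

676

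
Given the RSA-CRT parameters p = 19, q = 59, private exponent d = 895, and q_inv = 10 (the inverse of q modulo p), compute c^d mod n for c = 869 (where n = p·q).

d_p = d mod (p−1) = 895 mod 18 = 13; d_q = d mod (q−1) = 25.
m₁ = c^(d_p) mod p: c ≡ 14 (mod 19), and 14^13 mod 19 = 2.
m₂ = c^(d_q) mod q: c ≡ 43 (mod 59), and 43^25 mod 59 = 50.
h = q_inv·(m₁ − m₂) mod p = 10·(2 − 50) mod 19 = 14.
m = m₂ + h·q = 50 + 14·59 = 876.

876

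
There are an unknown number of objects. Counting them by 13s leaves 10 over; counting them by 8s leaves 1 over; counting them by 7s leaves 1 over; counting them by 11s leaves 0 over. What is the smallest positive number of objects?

7953

The moduli are pairwise coprime; M = 13·8·7·11 = 8008.
M/13 = 616; 616 ≡ 5 (mod 13); 5·8 ≡ 1, so inverse 8.
M/8 = 1001; 1001 ≡ 1 (mod 8), inverse 1.
M/7 = 1144; 1144 ≡ 3 (mod 7); 3·5 ≡ 1, so inverse 5.
M/11 = 728; 728 ≡ 2 (mod 11); 2·6 ≡ 1, so inverse 6.
N ≡ 10·616·8 + 1·1001·1 + 1·1144·5 + 0·728·6 = 56001.
56001 mod 8008 = 7953.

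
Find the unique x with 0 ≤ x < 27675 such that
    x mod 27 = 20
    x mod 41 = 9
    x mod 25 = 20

14195

The moduli are pairwise coprime; N = 27·41·25 = 27675.
N/27 = 1025; 1025 ≡ 26 (mod 27); 26·26 ≡ 1, so inverse 26.
N/41 = 675; 675 ≡ 19 (mod 41); 19·13 ≡ 1, so inverse 13.
N/25 = 1107; 1107 ≡ 7 (mod 25); 7·18 ≡ 1, so inverse 18.
x ≡ 20·1025·26 + 9·675·13 + 20·1107·18 = 1010495.
1010495 mod 27675 = 14195.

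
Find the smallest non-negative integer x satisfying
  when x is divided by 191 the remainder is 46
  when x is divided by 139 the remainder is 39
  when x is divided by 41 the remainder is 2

408977

The moduli are pairwise coprime; N = 191·139·41 = 1088509.
N/191 = 5699; 5699 ≡ 160 (mod 191); 160·154 ≡ 1, so inverse 154.
N/139 = 7831; 7831 ≡ 47 (mod 139); 47·71 ≡ 1, so inverse 71.
N/41 = 26549; 26549 ≡ 22 (mod 41); 22·28 ≡ 1, so inverse 28.
x ≡ 46·5699·154 + 39·7831·71 + 2·26549·28 = 63542499.
63542499 mod 1088509 = 408977.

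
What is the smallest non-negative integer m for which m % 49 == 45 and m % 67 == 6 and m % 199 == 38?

From m ≡ 45 (mod 49) write m = 45 + 49t. Substituting into m ≡ 6 (mod 67) gives 49t ≡ 28 (mod 67), and since 49⁻¹ ≡ 26 (mod 67), t ≡ 58. Hence m ≡ 45 + 49·58 = 2887 (mod 3283).
From m ≡ 2887 (mod 3283) write m = 2887 + 3283t. Substituting into m ≡ 38 (mod 199) gives 3283t ≡ 136 (mod 199), and since 99⁻¹ ≡ 197 (mod 199), t ≡ 126. Hence m ≡ 2887 + 3283·126 = 416545 (mod 653317).

416545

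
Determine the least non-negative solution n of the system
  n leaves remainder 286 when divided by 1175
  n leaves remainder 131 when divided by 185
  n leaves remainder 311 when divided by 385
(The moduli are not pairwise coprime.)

793411

gcd(1175, 185) = 5 and 5 | (131 − 286), so the pair is consistent; merging gives n ≡ 10861 (mod 43475), where 43475 = lcm(1175, 185).
gcd(43475, 385) = 5 and 5 | (311 − 10861), so the pair is consistent; merging gives n ≡ 793411 (mod 3347575), where 3347575 = lcm(43475, 385).
The solution is unique modulo lcm(1175, 185, 385) = 3347575.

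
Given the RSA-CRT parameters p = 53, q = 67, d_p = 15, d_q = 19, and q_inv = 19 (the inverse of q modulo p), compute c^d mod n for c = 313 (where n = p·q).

697

m₁ = c^(d_p) mod p: c ≡ 48 (mod 53), and 48^15 mod 53 = 8.
m₂ = c^(d_q) mod q: c ≡ 45 (mod 67), and 45^19 mod 67 = 27.
h = q_inv·(m₁ − m₂) mod p = 19·(8 − 27) mod 53 = 10.
m = m₂ + h·q = 27 + 10·67 = 697.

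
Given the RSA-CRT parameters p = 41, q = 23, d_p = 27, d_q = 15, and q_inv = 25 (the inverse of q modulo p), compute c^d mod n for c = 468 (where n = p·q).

m₁ = c^(d_p) mod p: c ≡ 17 (mod 41), and 17^27 mod 41 = 28.
m₂ = c^(d_q) mod q: c ≡ 8 (mod 23), and 8^15 mod 23 = 2.
h = q_inv·(m₁ − m₂) mod p = 25·(28 − 2) mod 41 = 35.
m = m₂ + h·q = 2 + 35·23 = 807.

807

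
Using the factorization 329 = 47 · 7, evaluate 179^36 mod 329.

309

Mod 47: 179 ≡ 38; 38^36 ≡ 27 (mod 47).
Mod 7: 179 ≡ 4; since 6 | 36, by Fermat 4^36 ≡ 1 (mod 7).
Combine by CRT: x ≡ 27 (mod 47), x ≡ 1 (mod 7) ⇒ x ≡ 309 (mod 329).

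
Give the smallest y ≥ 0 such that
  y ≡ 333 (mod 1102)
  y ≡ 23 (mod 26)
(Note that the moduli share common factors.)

Combine the congruences pairwise.
gcd(1102, 26) = 2 and 2 | (23 − 333), so the pair is consistent; merging gives y ≡ 9149 (mod 14326), where 14326 = lcm(1102, 26).
The solution is unique modulo lcm(1102, 26) = 14326.

9149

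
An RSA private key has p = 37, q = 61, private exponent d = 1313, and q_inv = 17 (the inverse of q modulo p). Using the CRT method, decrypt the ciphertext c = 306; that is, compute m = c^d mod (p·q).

1099

d_p = d mod (p−1) = 1313 mod 36 = 17; d_q = d mod (q−1) = 53.
m₁ = c^(d_p) mod p: c ≡ 10 (mod 37), and 10^17 mod 37 = 26.
m₂ = c^(d_q) mod q: c ≡ 1 (mod 61), and 1^53 mod 61 = 1.
h = q_inv·(m₁ − m₂) mod p = 17·(26 − 1) mod 37 = 18.
m = m₂ + h·q = 1 + 18·61 = 1099.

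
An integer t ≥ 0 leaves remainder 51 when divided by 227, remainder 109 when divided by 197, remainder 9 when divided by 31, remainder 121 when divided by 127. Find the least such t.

Combine the congruences pairwise.
From t ≡ 51 (mod 227) write t = 51 + 227s. Substituting into t ≡ 109 (mod 197) gives 227s ≡ 58 (mod 197), and since 30⁻¹ ≡ 46 (mod 197), s ≡ 107. Hence t ≡ 51 + 227·107 = 24340 (mod 44719).
From t ≡ 24340 (mod 44719) write t = 24340 + 44719s. Substituting into t ≡ 9 (mod 31) gives 44719s ≡ 4 (mod 31), and since 17⁻¹ ≡ 11 (mod 31), s ≡ 13. Hence t ≡ 24340 + 44719·13 = 605687 (mod 1386289).
From t ≡ 605687 (mod 1386289) write t = 605687 + 1386289s. Substituting into t ≡ 121 (mod 127) gives 1386289s ≡ 97 (mod 127), and since 84⁻¹ ≡ 62 (mod 127), s ≡ 45. Hence t ≡ 605687 + 1386289·45 = 62988692 (mod 176058703).

62988692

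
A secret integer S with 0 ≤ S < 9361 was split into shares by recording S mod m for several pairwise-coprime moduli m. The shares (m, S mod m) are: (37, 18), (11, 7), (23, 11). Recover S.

From S ≡ 18 (mod 37) write S = 18 + 37t. Substituting into S ≡ 7 (mod 11) gives 37t ≡ 0 (mod 11), and since 4⁻¹ ≡ 3 (mod 11), t ≡ 0. Hence S ≡ 18 + 37·0 = 18 (mod 407).
From S ≡ 18 (mod 407) write S = 18 + 407t. Substituting into S ≡ 11 (mod 23) gives 407t ≡ 16 (mod 23), and since 16⁻¹ ≡ 13 (mod 23), t ≡ 1. Hence S ≡ 18 + 407·1 = 425 (mod 9361).

425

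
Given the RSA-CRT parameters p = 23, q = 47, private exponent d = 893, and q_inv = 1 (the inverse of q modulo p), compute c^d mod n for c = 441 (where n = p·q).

361

d_p = d mod (p−1) = 893 mod 22 = 13; d_q = d mod (q−1) = 19.
m₁ = c^(d_p) mod p: c ≡ 4 (mod 23), and 4^13 mod 23 = 16.
m₂ = c^(d_q) mod q: c ≡ 18 (mod 47), and 18^19 mod 47 = 32.
h = q_inv·(m₁ − m₂) mod p = 1·(16 − 32) mod 23 = 7.
m = m₂ + h·q = 32 + 7·47 = 361.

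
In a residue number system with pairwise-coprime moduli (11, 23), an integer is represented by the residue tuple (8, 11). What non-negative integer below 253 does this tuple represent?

Combine the congruences pairwise.
From x ≡ 8 (mod 11) write x = 8 + 11t. Substituting into x ≡ 11 (mod 23) gives 11t ≡ 3 (mod 23), and since 11⁻¹ ≡ 21 (mod 23), t ≡ 17. Hence x ≡ 8 + 11·17 = 195 (mod 253).

195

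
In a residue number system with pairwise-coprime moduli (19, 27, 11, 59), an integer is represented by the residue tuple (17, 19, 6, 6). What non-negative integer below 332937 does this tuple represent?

43489

The moduli are pairwise coprime; N = 19·27·11·59 = 332937.
N/19 = 17523; 17523 ≡ 5 (mod 19); 5·4 ≡ 1, so inverse 4.
N/27 = 12331; 12331 ≡ 19 (mod 27); 19·10 ≡ 1, so inverse 10.
N/11 = 30267; 30267 ≡ 6 (mod 11); 6·2 ≡ 1, so inverse 2.
N/59 = 5643; 5643 ≡ 38 (mod 59); 38·14 ≡ 1, so inverse 14.
x ≡ 17·17523·4 + 19·12331·10 + 6·30267·2 + 6·5643·14 = 4371670.
4371670 mod 332937 = 43489.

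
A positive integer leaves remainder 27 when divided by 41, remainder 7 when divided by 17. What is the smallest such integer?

From t ≡ 27 (mod 41) write t = 27 + 41s. Substituting into t ≡ 7 (mod 17) gives 41s ≡ 14 (mod 17), and since 7⁻¹ ≡ 5 (mod 17), s ≡ 2. Hence t ≡ 27 + 41·2 = 109 (mod 697).

109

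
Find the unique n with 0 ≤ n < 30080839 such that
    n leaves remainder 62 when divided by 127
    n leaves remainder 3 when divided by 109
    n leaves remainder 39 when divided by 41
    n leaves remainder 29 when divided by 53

18248565

Combine the congruences pairwise.
From n ≡ 62 (mod 127) write n = 62 + 127t. Substituting into n ≡ 3 (mod 109) gives 127t ≡ 50 (mod 109), and since 18⁻¹ ≡ 103 (mod 109), t ≡ 27. Hence n ≡ 62 + 127·27 = 3491 (mod 13843).
From n ≡ 3491 (mod 13843) write n = 3491 + 13843t. Substituting into n ≡ 39 (mod 41) gives 13843t ≡ 33 (mod 41), and since 26⁻¹ ≡ 30 (mod 41), t ≡ 6. Hence n ≡ 3491 + 13843·6 = 86549 (mod 567563).
From n ≡ 86549 (mod 567563) write n = 86549 + 567563t. Substituting into n ≡ 29 (mod 53) gives 567563t ≡ 29 (mod 53), and since 39⁻¹ ≡ 34 (mod 53), t ≡ 32. Hence n ≡ 86549 + 567563·32 = 18248565 (mod 30080839).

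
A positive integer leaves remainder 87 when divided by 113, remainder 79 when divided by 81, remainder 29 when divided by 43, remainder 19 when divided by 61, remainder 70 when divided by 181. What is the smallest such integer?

3627089116

The moduli are pairwise coprime; M = 113·81·43·61·181 = 4345505739.
M/113 = 38455803; 38455803 ≡ 95 (mod 113); 95·69 ≡ 1, so inverse 69.
M/81 = 53648219; 53648219 ≡ 56 (mod 81); 56·68 ≡ 1, so inverse 68.
M/43 = 101058273; 101058273 ≡ 17 (mod 43); 17·38 ≡ 1, so inverse 38.
M/61 = 71237799; 71237799 ≡ 47 (mod 61); 47·13 ≡ 1, so inverse 13.
M/181 = 24008319; 24008319 ≡ 117 (mod 181); 117·82 ≡ 1, so inverse 82.
N ≡ 87·38455803·69 + 79·53648219·68 + 29·101058273·38 + 19·71237799·13 + 70·24008319·82 = 785818122136.
785818122136 mod 4345505739 = 3627089116.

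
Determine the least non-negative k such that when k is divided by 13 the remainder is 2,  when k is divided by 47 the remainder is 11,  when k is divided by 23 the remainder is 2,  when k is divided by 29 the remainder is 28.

153090

The moduli are pairwise coprime; N = 13·47·23·29 = 407537.
N/13 = 31349; 31349 ≡ 6 (mod 13); 6·11 ≡ 1, so inverse 11.
N/47 = 8671; 8671 ≡ 23 (mod 47); 23·45 ≡ 1, so inverse 45.
N/23 = 17719; 17719 ≡ 9 (mod 23); 9·18 ≡ 1, so inverse 18.
N/29 = 14053; 14053 ≡ 17 (mod 29); 17·12 ≡ 1, so inverse 12.
k ≡ 2·31349·11 + 11·8671·45 + 2·17719·18 + 28·14053·12 = 10341515.
10341515 mod 407537 = 153090.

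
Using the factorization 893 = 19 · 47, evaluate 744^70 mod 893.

Mod 19: 744 ≡ 3; by Fermat, exponent reduces to 70 mod 18 = 16; 3^16 ≡ 17 (mod 19).
Mod 47: 744 ≡ 39; by Fermat, exponent reduces to 70 mod 46 = 24; 39^24 ≡ 8 (mod 47).
Combine by CRT: x ≡ 17 (mod 19), x ≡ 8 (mod 47) ⇒ x ≡ 55 (mod 893).

55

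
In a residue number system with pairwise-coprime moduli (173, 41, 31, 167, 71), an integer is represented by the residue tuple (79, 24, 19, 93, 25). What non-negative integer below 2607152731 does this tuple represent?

258497890

Combine the congruences pairwise.
From x ≡ 79 (mod 173) write x = 79 + 173t. Substituting into x ≡ 24 (mod 41) gives 173t ≡ 27 (mod 41), and since 9⁻¹ ≡ 32 (mod 41), t ≡ 3. Hence x ≡ 79 + 173·3 = 598 (mod 7093).
From x ≡ 598 (mod 7093) write x = 598 + 7093t. Substituting into x ≡ 19 (mod 31) gives 7093t ≡ 10 (mod 31), and since 25⁻¹ ≡ 5 (mod 31), t ≡ 19. Hence x ≡ 598 + 7093·19 = 135365 (mod 219883).
From x ≡ 135365 (mod 219883) write x = 135365 + 219883t. Substituting into x ≡ 93 (mod 167) gives 219883t ≡ 165 (mod 167), and since 111⁻¹ ≡ 164 (mod 167), t ≡ 6. Hence x ≡ 135365 + 219883·6 = 1454663 (mod 36720461).
From x ≡ 1454663 (mod 36720461) write x = 1454663 + 36720461t. Substituting into x ≡ 25 (mod 71) gives 36720461t ≡ 10 (mod 71), and since 42⁻¹ ≡ 22 (mod 71), t ≡ 7. Hence x ≡ 1454663 + 36720461·7 = 258497890 (mod 2607152731).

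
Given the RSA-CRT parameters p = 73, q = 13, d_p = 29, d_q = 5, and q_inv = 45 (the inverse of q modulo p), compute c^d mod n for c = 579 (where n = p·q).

m₁ = c^(d_p) mod p: c ≡ 68 (mod 73), and 68^29 mod 73 = 39.
m₂ = c^(d_q) mod q: c ≡ 7 (mod 13), and 7^5 mod 13 = 11.
h = q_inv·(m₁ − m₂) mod p = 45·(39 − 11) mod 73 = 19.
m = m₂ + h·q = 11 + 19·13 = 258.

258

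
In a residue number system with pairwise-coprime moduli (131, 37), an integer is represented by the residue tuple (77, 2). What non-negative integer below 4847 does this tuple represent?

3221

From x ≡ 77 (mod 131) write x = 77 + 131t. Substituting into x ≡ 2 (mod 37) gives 131t ≡ 36 (mod 37), and since 20⁻¹ ≡ 13 (mod 37), t ≡ 24. Hence x ≡ 77 + 131·24 = 3221 (mod 4847).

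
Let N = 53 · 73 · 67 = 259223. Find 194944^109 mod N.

44350

Mod 53: 194944 ≡ 10; by Fermat, exponent reduces to 109 mod 52 = 5; 10^5 ≡ 42 (mod 53).
Mod 73: 194944 ≡ 34; by Fermat, exponent reduces to 109 mod 72 = 37; 34^37 ≡ 39 (mod 73).
Mod 67: 194944 ≡ 41; by Fermat, exponent reduces to 109 mod 66 = 43; 41^43 ≡ 63 (mod 67).
Combine by CRT: x ≡ 42 (mod 53), x ≡ 39 (mod 73), x ≡ 63 (mod 67) ⇒ x ≡ 44350 (mod 259223).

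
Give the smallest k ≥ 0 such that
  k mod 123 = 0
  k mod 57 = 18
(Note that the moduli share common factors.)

246

gcd(123, 57) = 3 and 3 | (18 − 0), so the pair is consistent; merging gives k ≡ 246 (mod 2337), where 2337 = lcm(123, 57).
The solution is unique modulo lcm(123, 57) = 2337.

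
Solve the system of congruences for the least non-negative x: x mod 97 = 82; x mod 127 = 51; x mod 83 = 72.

From x ≡ 82 (mod 97) write x = 82 + 97t. Substituting into x ≡ 51 (mod 127) gives 97t ≡ 96 (mod 127), and since 97⁻¹ ≡ 55 (mod 127), t ≡ 73. Hence x ≡ 82 + 97·73 = 7163 (mod 12319).
From x ≡ 7163 (mod 12319) write x = 7163 + 12319t. Substituting into x ≡ 72 (mod 83) gives 12319t ≡ 47 (mod 83), and since 35⁻¹ ≡ 19 (mod 83), t ≡ 63. Hence x ≡ 7163 + 12319·63 = 783260 (mod 1022477).

783260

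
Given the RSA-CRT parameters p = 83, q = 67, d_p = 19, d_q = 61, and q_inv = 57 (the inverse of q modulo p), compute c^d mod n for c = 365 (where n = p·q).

m₁ = c^(d_p) mod p: c ≡ 33 (mod 83), and 33^19 mod 83 = 37.
m₂ = c^(d_q) mod q: c ≡ 30 (mod 67), and 30^61 mod 67 = 30.
h = q_inv·(m₁ − m₂) mod p = 57·(37 − 30) mod 83 = 67.
m = m₂ + h·q = 30 + 67·67 = 4519.

4519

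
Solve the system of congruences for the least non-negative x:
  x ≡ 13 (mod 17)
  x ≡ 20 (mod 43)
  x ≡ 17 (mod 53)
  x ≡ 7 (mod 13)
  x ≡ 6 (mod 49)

7951236

The moduli are pairwise coprime; N = 17·43·53·13·49 = 24679291.
N/17 = 1451723; 1451723 ≡ 8 (mod 17); 8·15 ≡ 1, so inverse 15.
N/43 = 573937; 573937 ≡ 16 (mod 43); 16·35 ≡ 1, so inverse 35.
N/53 = 465647; 465647 ≡ 42 (mod 53); 42·24 ≡ 1, so inverse 24.
N/13 = 1898407; 1898407 ≡ 4 (mod 13); 4·10 ≡ 1, so inverse 10.
N/49 = 503659; 503659 ≡ 37 (mod 49); 37·4 ≡ 1, so inverse 4.
x ≡ 13·1451723·15 + 20·573937·35 + 17·465647·24 + 7·1898407·10 + 6·503659·4 = 1019802167.
1019802167 mod 24679291 = 7951236.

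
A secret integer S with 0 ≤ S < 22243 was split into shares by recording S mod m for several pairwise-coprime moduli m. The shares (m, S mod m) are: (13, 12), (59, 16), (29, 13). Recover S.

The moduli are pairwise coprime; N = 13·59·29 = 22243.
N/13 = 1711; 1711 ≡ 8 (mod 13); 8·5 ≡ 1, so inverse 5.
N/59 = 377; 377 ≡ 23 (mod 59); 23·18 ≡ 1, so inverse 18.
N/29 = 767; 767 ≡ 13 (mod 29); 13·9 ≡ 1, so inverse 9.
S ≡ 12·1711·5 + 16·377·18 + 13·767·9 = 300975.
300975 mod 22243 = 11816.

11816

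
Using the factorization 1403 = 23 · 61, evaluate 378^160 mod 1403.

535

Mod 23: 378 ≡ 10; by Fermat, exponent reduces to 160 mod 22 = 6; 10^6 ≡ 6 (mod 23).
Mod 61: 378 ≡ 12; by Fermat, exponent reduces to 160 mod 60 = 40; 12^40 ≡ 47 (mod 61).
Combine by CRT: x ≡ 6 (mod 23), x ≡ 47 (mod 61) ⇒ x ≡ 535 (mod 1403).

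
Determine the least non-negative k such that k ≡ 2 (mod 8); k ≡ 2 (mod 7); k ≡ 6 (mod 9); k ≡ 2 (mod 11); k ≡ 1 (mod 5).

The moduli are pairwise coprime; N = 8·7·9·11·5 = 27720.
N/8 = 3465; 3465 ≡ 1 (mod 8), inverse 1.
N/7 = 3960; 3960 ≡ 5 (mod 7); 5·3 ≡ 1, so inverse 3.
N/9 = 3080; 3080 ≡ 2 (mod 9); 2·5 ≡ 1, so inverse 5.
N/11 = 2520; 2520 ≡ 1 (mod 11), inverse 1.
N/5 = 5544; 5544 ≡ 4 (mod 5); 4·4 ≡ 1, so inverse 4.
k ≡ 2·3465·1 + 2·3960·3 + 6·3080·5 + 2·2520·1 + 1·5544·4 = 150306.
150306 mod 27720 = 11706.

11706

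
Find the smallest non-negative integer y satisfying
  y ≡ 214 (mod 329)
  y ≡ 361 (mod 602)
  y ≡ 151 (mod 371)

gcd(329, 602) = 7 and 7 | (361 − 214), so the pair is consistent; merging gives y ≡ 19625 (mod 28294), where 28294 = lcm(329, 602).
gcd(28294, 371) = 7 and 7 | (151 − 19625), so the pair is consistent; merging gives y ≡ 1038209 (mod 1499582), where 1499582 = lcm(28294, 371).
The solution is unique modulo lcm(329, 602, 371) = 1499582.

1038209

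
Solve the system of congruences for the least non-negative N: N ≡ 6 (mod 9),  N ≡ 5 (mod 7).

Combine the congruences pairwise.
From N ≡ 6 (mod 9) write N = 6 + 9t. Substituting into N ≡ 5 (mod 7) gives 9t ≡ 6 (mod 7), and since 2⁻¹ ≡ 4 (mod 7), t ≡ 3. Hence N ≡ 6 + 9·3 = 33 (mod 63).

33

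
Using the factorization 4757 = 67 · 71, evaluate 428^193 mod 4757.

Mod 67: 428 ≡ 26; by Fermat, exponent reduces to 193 mod 66 = 61; 26^61 ≡ 33 (mod 67).
Mod 71: 428 ≡ 2; by Fermat, exponent reduces to 193 mod 70 = 53; 2^53 ≡ 12 (mod 71).
Combine by CRT: x ≡ 33 (mod 67), x ≡ 12 (mod 71) ⇒ x ≡ 1574 (mod 4757).

1574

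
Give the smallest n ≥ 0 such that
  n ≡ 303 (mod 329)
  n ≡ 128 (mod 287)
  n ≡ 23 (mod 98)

145063

gcd(329, 287) = 7 and 7 | (128 − 303), so the pair is consistent; merging gives n ≡ 10173 (mod 13489), where 13489 = lcm(329, 287).
gcd(13489, 98) = 7 and 7 | (23 − 10173), so the pair is consistent; merging gives n ≡ 145063 (mod 188846), where 188846 = lcm(13489, 98).
The solution is unique modulo lcm(329, 287, 98) = 188846.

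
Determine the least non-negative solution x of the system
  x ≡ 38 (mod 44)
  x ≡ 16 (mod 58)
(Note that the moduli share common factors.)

gcd(44, 58) = 2 and 2 | (16 − 38), so the pair is consistent; merging gives x ≡ 654 (mod 1276), where 1276 = lcm(44, 58).
The solution is unique modulo lcm(44, 58) = 1276.

654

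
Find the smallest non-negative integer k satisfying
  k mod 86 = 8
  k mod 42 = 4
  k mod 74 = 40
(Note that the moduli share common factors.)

gcd(86, 42) = 2 and 2 | (4 − 8), so the pair is consistent; merging gives k ≡ 1642 (mod 1806), where 1806 = lcm(86, 42).
gcd(1806, 74) = 2 and 2 | (40 − 1642), so the pair is consistent; merging gives k ≡ 52210 (mod 66822), where 66822 = lcm(1806, 74).
The solution is unique modulo lcm(86, 42, 74) = 66822.

52210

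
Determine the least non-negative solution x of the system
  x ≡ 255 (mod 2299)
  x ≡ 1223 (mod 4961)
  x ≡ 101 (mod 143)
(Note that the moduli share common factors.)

804905

gcd(2299, 4961) = 121 and 121 | (1223 − 255), so the pair is consistent; merging gives x ≡ 50833 (mod 94259), where 94259 = lcm(2299, 4961).
gcd(94259, 143) = 11 and 11 | (101 − 50833), so the pair is consistent; merging gives x ≡ 804905 (mod 1225367), where 1225367 = lcm(94259, 143).
The solution is unique modulo lcm(2299, 4961, 143) = 1225367.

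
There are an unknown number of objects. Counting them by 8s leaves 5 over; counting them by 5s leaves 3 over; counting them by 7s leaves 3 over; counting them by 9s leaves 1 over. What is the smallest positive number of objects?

1333

From N ≡ 5 (mod 8) write N = 5 + 8t. Substituting into N ≡ 3 (mod 5) gives 8t ≡ 3 (mod 5), and since 3⁻¹ ≡ 2 (mod 5), t ≡ 1. Hence N ≡ 5 + 8·1 = 13 (mod 40).
From N ≡ 13 (mod 40) write N = 13 + 40t. Substituting into N ≡ 3 (mod 7) gives 40t ≡ 4 (mod 7), and since 5⁻¹ ≡ 3 (mod 7), t ≡ 5. Hence N ≡ 13 + 40·5 = 213 (mod 280).
From N ≡ 213 (mod 280) write N = 213 + 280t. Substituting into N ≡ 1 (mod 9) gives 280t ≡ 4 (mod 9), and since 1⁻¹ ≡ 1 (mod 9), t ≡ 4. Hence N ≡ 213 + 280·4 = 1333 (mod 2520).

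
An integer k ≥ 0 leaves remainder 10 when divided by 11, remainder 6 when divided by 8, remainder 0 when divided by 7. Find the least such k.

The moduli are pairwise coprime; N = 11·8·7 = 616.
N/11 = 56; 56 ≡ 1 (mod 11), inverse 1.
N/8 = 77; 77 ≡ 5 (mod 8); 5·5 ≡ 1, so inverse 5.
N/7 = 88; 88 ≡ 4 (mod 7); 4·2 ≡ 1, so inverse 2.
k ≡ 10·56·1 + 6·77·5 + 0·88·2 = 2870.
2870 mod 616 = 406.

406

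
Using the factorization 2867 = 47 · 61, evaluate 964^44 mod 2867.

Mod 47: 964 ≡ 24; 24^44 ≡ 4 (mod 47).
Mod 61: 964 ≡ 49; 49^44 ≡ 56 (mod 61).
Combine by CRT: x ≡ 4 (mod 47), x ≡ 56 (mod 61) ⇒ x ≡ 239 (mod 2867).

239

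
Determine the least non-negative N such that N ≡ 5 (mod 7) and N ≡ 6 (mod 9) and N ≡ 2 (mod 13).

The moduli are pairwise coprime; M = 7·9·13 = 819.
M/7 = 117; 117 ≡ 5 (mod 7); 5·3 ≡ 1, so inverse 3.
M/9 = 91; 91 ≡ 1 (mod 9), inverse 1.
M/13 = 63; 63 ≡ 11 (mod 13); 11·6 ≡ 1, so inverse 6.
N ≡ 5·117·3 + 6·91·1 + 2·63·6 = 3057.
3057 mod 819 = 600.

600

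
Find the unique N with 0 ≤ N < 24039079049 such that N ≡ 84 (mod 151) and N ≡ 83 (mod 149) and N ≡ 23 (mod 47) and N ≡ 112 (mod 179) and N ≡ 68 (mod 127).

The moduli are pairwise coprime; M = 151·149·47·179·127 = 24039079049.
M/151 = 159199199; 159199199 ≡ 50 (mod 151); 50·148 ≡ 1, so inverse 148.
M/149 = 161336101; 161336101 ≡ 93 (mod 149); 93·141 ≡ 1, so inverse 141.
M/47 = 511469767; 511469767 ≡ 22 (mod 47); 22·15 ≡ 1, so inverse 15.
M/179 = 134296531; 134296531 ≡ 170 (mod 179); 170·159 ≡ 1, so inverse 159.
M/127 = 189284087; 189284087 ≡ 112 (mod 127); 112·110 ≡ 1, so inverse 110.
N ≡ 84·159199199·148 + 83·161336101·141 + 23·511469767·15 + 112·134296531·159 + 68·189284087·110 = 7851135496394.
7851135496394 mod 24039079049 = 14395726420.

14395726420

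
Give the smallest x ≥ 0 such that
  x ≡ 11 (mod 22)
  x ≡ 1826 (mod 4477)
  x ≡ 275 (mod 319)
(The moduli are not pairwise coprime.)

149567

gcd(22, 4477) = 11 and 11 | (1826 − 11), so the pair is consistent; merging gives x ≡ 6303 (mod 8954), where 8954 = lcm(22, 4477).
gcd(8954, 319) = 11 and 11 | (275 − 6303), so the pair is consistent; merging gives x ≡ 149567 (mod 259666), where 259666 = lcm(8954, 319).
The solution is unique modulo lcm(22, 4477, 319) = 259666.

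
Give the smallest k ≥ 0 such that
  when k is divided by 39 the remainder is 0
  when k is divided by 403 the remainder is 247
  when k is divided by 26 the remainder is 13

1053

Combine the congruences pairwise.
gcd(39, 403) = 13 and 13 | (247 − 0), so the pair is consistent; merging gives k ≡ 1053 (mod 1209), where 1209 = lcm(39, 403).
gcd(1209, 26) = 13 and 13 | (13 − 1053), so the pair is consistent; merging gives k ≡ 1053 (mod 2418), where 2418 = lcm(1209, 26).
The solution is unique modulo lcm(39, 403, 26) = 2418.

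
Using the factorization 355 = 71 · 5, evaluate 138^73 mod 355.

Mod 71: 138 ≡ 67; by Fermat, exponent reduces to 73 mod 70 = 3; 67^3 ≡ 7 (mod 71).
Mod 5: 138 ≡ 3; by Fermat, exponent reduces to 73 mod 4 = 1; 3^1 ≡ 3 (mod 5).
Combine by CRT: x ≡ 7 (mod 71), x ≡ 3 (mod 5) ⇒ x ≡ 78 (mod 355).

78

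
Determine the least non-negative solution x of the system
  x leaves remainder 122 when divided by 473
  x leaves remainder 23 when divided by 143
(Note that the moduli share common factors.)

gcd(473, 143) = 11 and 11 | (23 − 122), so the pair is consistent; merging gives x ≡ 595 (mod 6149), where 6149 = lcm(473, 143).
The solution is unique modulo lcm(473, 143) = 6149.

595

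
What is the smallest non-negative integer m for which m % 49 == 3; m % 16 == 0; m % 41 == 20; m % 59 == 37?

160576

From m ≡ 3 (mod 49) write m = 3 + 49t. Substituting into m ≡ 0 (mod 16) gives 49t ≡ 13 (mod 16), and since 1⁻¹ ≡ 1 (mod 16), t ≡ 13. Hence m ≡ 3 + 49·13 = 640 (mod 784).
From m ≡ 640 (mod 784) write m = 640 + 784t. Substituting into m ≡ 20 (mod 41) gives 784t ≡ 36 (mod 41), and since 5⁻¹ ≡ 33 (mod 41), t ≡ 40. Hence m ≡ 640 + 784·40 = 32000 (mod 32144).
From m ≡ 32000 (mod 32144) write m = 32000 + 32144t. Substituting into m ≡ 37 (mod 59) gives 32144t ≡ 15 (mod 59), and since 48⁻¹ ≡ 16 (mod 59), t ≡ 4. Hence m ≡ 32000 + 32144·4 = 160576 (mod 1896496).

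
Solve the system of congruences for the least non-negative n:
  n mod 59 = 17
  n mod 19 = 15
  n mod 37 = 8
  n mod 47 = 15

434906

The moduli are pairwise coprime; M = 59·19·37·47 = 1949419.
M/59 = 33041; 33041 ≡ 1 (mod 59), inverse 1.
M/19 = 102601; 102601 ≡ 1 (mod 19), inverse 1.
M/37 = 52687; 52687 ≡ 36 (mod 37); 36·36 ≡ 1, so inverse 36.
M/47 = 41477; 41477 ≡ 23 (mod 47); 23·45 ≡ 1, so inverse 45.
n ≡ 17·33041·1 + 15·102601·1 + 8·52687·36 + 15·41477·45 = 45271543.
45271543 mod 1949419 = 434906.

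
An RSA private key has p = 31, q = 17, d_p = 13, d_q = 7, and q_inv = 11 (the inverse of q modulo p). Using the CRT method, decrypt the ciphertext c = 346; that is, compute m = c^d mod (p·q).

439

m₁ = c^(d_p) mod p: c ≡ 5 (mod 31), and 5^13 mod 31 = 5.
m₂ = c^(d_q) mod q: c ≡ 6 (mod 17), and 6^7 mod 17 = 14.
h = q_inv·(m₁ − m₂) mod p = 11·(5 − 14) mod 31 = 25.
m = m₂ + h·q = 14 + 25·17 = 439.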